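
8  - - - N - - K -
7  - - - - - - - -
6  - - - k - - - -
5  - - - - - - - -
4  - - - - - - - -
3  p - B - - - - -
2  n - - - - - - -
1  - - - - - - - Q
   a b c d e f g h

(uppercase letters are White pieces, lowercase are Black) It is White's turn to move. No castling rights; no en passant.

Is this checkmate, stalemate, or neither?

neither

White to move; white king on g8.
In check: no.
Legal moves for White include: Kh8, Kf8, Kh7, Kg7, Kf7, Nf7+, Nb7+, Ne6, Nc6, Bh8, Bg7, Bf6, Be5+, Ba5, Bd4, Bb4+, Bd2, Bb2, ... (list truncated; more exist).
White has legal moves and is not in check → neither.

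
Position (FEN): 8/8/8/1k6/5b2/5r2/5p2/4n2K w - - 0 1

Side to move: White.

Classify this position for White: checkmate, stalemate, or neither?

stalemate

White to move; white king on h1.
In check: no.
King squares — g1: attacked by Pf2; g2: attacked by Ne1; h2: attacked by Bf4.
Legal moves for White: none.
Not in check and no legal moves → stalemate.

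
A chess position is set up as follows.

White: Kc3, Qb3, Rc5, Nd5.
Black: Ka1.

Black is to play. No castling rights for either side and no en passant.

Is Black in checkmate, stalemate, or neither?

Black to move; black king on a1.
In check: no.
King squares — b1: attacked by Qb3; a2: attacked by Qb3; b2: attacked by Qb3.
Legal moves for Black: none.
Not in check and no legal moves → stalemate.

stalemate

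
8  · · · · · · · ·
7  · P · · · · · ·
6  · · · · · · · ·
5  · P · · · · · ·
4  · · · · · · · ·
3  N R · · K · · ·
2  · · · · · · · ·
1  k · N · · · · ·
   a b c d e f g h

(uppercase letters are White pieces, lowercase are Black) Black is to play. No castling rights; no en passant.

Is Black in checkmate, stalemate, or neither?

stalemate

Black to move; black king on a1.
In check: no.
King squares — b1: attacked by Na3; a2: attacked by Nc1; b2: attacked by Rb3.
Legal moves for Black: none.
Not in check and no legal moves → stalemate.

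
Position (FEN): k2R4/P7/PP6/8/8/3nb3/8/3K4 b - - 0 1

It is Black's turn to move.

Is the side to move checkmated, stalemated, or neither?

checkmate

Black to move; black king on a8.
In check: yes, from the white rook on d8.
King squares — a7: attacked by Pb6; b7: attacked by Pa6; b8: attacked by Pa7.
Legal moves for Black: none.
In check with no legal moves → checkmate.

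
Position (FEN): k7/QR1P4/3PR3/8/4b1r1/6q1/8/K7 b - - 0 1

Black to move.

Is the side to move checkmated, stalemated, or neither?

checkmate

Black to move; black king on a8.
In check: yes, from the white queen on a7.
King squares — a7: attacked by Rb7; b7: attacked by Qa7; b8: attacked by Qa7.
Legal moves for Black: none.
In check with no legal moves → checkmate.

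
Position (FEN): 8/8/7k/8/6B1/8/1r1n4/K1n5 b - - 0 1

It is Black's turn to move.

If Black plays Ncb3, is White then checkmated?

After Ncb3: white king on a1; in check: yes, from the black knight on b3.
White has 1 legal reply: Kxb2.
In check but a legal move exists → not checkmate.

no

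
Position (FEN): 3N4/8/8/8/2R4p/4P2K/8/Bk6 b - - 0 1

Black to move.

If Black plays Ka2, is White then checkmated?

no

After Ka2: white king on h3; in check: no.
White is not in check, so this cannot be checkmate.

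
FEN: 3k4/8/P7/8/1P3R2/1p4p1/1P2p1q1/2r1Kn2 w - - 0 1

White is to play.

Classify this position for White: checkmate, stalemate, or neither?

checkmate

White to move; white king on e1.
In check: yes, from the black rook on c1.
King squares — d1: attacked by Rc1; f1: attacked by Rc1; d2: attacked by Nf1; e2: attacked by Qg2; f2: attacked by Qg2.
Legal moves for White: none.
In check with no legal moves → checkmate.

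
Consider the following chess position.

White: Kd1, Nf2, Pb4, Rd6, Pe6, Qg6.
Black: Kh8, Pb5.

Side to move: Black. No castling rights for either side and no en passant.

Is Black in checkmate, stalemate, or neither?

stalemate

Black to move; black king on h8.
In check: no.
King squares — g7: attacked by Qg6; h7: attacked by Qg6; g8: attacked by Qg6.
Legal moves for Black: none.
Not in check and no legal moves → stalemate.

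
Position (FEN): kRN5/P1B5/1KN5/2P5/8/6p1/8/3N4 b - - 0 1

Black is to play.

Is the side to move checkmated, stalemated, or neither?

checkmate

Black to move; black king on a8.
In check: yes, from the white rook on b8.
King squares — a7: attacked by Kb6; b7: attacked by Kb6; b8: attacked by Nc6.
Legal moves for Black: none.
In check with no legal moves → checkmate.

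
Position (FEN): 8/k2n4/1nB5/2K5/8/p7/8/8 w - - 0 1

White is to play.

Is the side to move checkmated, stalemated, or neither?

White to move; white king on c5.
In check: yes, from the black knight on d7.
Legal moves for White: Kd6, Kb5, Kd4, Kb4, Bxd7.
White is in check but has 5 legal moves → neither.

neither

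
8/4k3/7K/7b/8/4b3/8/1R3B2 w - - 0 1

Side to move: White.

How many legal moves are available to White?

White to move; king on h6.
In check: yes, from the black bishop on e3.
Legal moves: Kh7, Kg7, Kxh5.
Count: 3.

3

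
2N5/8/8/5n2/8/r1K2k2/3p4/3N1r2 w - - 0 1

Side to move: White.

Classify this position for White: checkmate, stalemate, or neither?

White to move; white king on c3.
In check: yes, from the black rook on a3.
Legal moves for White: Kc4, Kb4, Kxd2, Kc2, Kb2.
White is in check but has 5 legal moves → neither.

neither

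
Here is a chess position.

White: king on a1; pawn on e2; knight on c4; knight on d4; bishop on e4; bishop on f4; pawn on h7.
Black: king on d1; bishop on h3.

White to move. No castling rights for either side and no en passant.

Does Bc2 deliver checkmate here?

After Bc2: black king on d1; in check: yes, from the white bishop on c2.
Black has 1 legal reply: Ke1.
In check but a legal move exists → not checkmate.

no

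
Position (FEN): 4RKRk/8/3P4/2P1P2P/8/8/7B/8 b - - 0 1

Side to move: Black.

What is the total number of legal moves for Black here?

1

Black to move; king on h8.
In check: yes, from the white rook on g8.
Legal moves: Kh7.
Count: 1.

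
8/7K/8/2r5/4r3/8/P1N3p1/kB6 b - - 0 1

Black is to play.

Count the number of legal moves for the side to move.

3

Black to move; king on a1.
In check: yes, from the white knight on c2.
Legal moves: Kb2, Kxb1, Rxc2.
Count: 3.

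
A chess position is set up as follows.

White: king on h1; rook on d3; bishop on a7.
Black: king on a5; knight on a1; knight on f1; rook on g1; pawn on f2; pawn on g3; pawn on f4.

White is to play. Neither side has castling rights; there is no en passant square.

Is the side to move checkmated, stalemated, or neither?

checkmate

White to move; white king on h1.
In check: yes, from the black rook on g1.
King squares — g1: attacked by Pf2; g2: attacked by Rg1; h2: attacked by Nf1.
Legal moves for White: none.
In check with no legal moves → checkmate.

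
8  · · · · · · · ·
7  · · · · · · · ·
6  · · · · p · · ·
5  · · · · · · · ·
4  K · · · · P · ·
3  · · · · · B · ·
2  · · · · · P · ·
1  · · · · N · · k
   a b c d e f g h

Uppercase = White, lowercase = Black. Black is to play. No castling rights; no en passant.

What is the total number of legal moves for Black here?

2

Black to move; king on h1.
In check: yes, from the white bishop on f3.
Legal moves: Kh2, Kg1.
Count: 2.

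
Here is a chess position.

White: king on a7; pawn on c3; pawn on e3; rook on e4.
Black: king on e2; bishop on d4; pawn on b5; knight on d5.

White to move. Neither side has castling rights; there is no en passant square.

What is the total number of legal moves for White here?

White to move; king on a7.
In check: yes, from the black bishop on d4.
Legal moves: Kb8, Ka8, Kb7, Ka6, Rxd4, exd4+, cxd4.
Count: 7.

7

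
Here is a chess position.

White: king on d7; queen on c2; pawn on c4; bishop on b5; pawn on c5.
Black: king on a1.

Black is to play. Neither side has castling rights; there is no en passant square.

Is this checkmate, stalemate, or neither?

Black to move; black king on a1.
In check: no.
King squares — b1: attacked by Qc2; a2: attacked by Qc2; b2: attacked by Qc2.
Legal moves for Black: none.
Not in check and no legal moves → stalemate.

stalemate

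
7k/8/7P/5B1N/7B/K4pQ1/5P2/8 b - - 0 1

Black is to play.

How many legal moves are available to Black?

0

Black to move; king on h8.
In check: no.
Legal moves: none.
Count: 0.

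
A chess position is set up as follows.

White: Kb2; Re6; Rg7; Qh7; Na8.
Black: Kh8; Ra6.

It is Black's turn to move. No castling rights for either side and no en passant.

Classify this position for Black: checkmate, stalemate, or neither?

Black to move; black king on h8.
In check: yes, from the white queen on h7.
King squares — g7: attacked by Qh7; h7: attacked by Rg7; g8: attacked by Rg7.
Legal moves for Black: none.
In check with no legal moves → checkmate.

checkmate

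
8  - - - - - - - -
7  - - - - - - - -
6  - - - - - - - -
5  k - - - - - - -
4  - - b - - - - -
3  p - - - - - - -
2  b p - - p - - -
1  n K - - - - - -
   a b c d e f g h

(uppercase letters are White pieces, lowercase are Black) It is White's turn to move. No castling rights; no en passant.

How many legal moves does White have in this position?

0

White to move; king on b1.
In check: yes, from the black bishop on a2.
Legal moves: none.
Count: 0.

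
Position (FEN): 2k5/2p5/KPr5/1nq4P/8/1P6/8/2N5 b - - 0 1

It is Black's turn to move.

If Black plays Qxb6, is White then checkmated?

After Qxb6: white king on a6; in check: yes, from the black queen on b6.
King squares — a5: attacked by Qb6; b5: attacked by Qb6; b6: attacked by Rc6; a7: attacked by Nb5; b7: attacked by Qb6.
White has no legal moves → checkmate.

yes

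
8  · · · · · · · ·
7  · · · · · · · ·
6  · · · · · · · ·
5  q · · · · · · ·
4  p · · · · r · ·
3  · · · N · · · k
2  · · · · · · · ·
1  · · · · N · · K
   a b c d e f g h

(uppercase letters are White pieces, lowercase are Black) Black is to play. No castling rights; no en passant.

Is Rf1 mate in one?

yes

After Rf1: white king on h1; in check: yes, from the black rook on f1.
King squares — g1: attacked by Rf1; g2: attacked by Kh3; h2: attacked by Kh3.
White has no legal moves → checkmate.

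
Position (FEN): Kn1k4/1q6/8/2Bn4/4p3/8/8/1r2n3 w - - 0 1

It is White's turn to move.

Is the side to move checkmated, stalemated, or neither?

checkmate

White to move; white king on a8.
In check: yes, from the black queen on b7.
King squares — a7: attacked by Qb7; b7: attacked by Rb1; b8: attacked by Qb7.
Legal moves for White: none.
In check with no legal moves → checkmate.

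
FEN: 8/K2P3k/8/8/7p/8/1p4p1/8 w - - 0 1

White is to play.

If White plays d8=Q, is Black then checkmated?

no

After d8=Q: black king on h7; in check: no.
Black is not in check, so this cannot be checkmate.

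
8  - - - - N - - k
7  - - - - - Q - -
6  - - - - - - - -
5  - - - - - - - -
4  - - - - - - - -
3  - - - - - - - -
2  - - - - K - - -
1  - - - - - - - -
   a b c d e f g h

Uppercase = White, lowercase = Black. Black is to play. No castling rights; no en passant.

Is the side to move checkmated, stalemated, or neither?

Black to move; black king on h8.
In check: no.
King squares — g7: attacked by Qf7; h7: attacked by Qf7; g8: attacked by Qf7.
Legal moves for Black: none.
Not in check and no legal moves → stalemate.

stalemate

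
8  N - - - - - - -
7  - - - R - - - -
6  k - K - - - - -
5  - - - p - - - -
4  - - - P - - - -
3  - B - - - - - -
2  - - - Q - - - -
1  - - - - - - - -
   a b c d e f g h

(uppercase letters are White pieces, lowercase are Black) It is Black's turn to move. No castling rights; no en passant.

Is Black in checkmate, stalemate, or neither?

stalemate

Black to move; black king on a6.
In check: no.
King squares — a5: attacked by Qd2; b5: attacked by Kc6; b6: attacked by Kc6; a7: attacked by Rd7; b7: attacked by Kc6.
Legal moves for Black: none.
Not in check and no legal moves → stalemate.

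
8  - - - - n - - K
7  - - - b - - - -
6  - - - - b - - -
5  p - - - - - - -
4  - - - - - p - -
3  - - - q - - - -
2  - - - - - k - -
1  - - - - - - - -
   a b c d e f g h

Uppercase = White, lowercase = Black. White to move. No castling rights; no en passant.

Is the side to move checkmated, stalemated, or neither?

White to move; white king on h8.
In check: no.
King squares — g7: attacked by Ne8; h7: attacked by Qd3; g8: attacked by Be6.
Legal moves for White: none.
Not in check and no legal moves → stalemate.

stalemate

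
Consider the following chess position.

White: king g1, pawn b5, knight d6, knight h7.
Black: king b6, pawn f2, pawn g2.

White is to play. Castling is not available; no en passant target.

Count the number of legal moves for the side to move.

3

White to move; king on g1.
In check: yes, from the black pawn on f2.
Legal moves: Kh2, Kxg2, Kxf2.
Count: 3.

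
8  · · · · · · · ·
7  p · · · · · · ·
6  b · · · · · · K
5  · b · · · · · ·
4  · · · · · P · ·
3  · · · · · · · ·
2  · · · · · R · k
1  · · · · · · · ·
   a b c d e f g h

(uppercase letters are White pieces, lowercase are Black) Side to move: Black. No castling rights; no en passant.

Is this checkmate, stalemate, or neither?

Black to move; black king on h2.
In check: yes, from the white rook on f2.
Legal moves for Black: Kh3, Kg3, Kh1, Kg1.
Black is in check but has 4 legal moves → neither.

neither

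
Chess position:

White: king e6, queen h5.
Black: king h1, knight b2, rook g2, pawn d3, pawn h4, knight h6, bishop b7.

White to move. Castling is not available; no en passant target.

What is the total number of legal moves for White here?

White to move; king on e6.
In check: no.
Legal moves: Ke7, Kd7, Kf6, Kd6, Ke5, Qe8, Qf7, Qxh6, Qg6, Qg5, Qf5, Qe5, Qd5, Qc5, Qb5, Qa5, Qxh4+, Qg4, Qf3, Qe2, Qd1+.
Count: 21.

21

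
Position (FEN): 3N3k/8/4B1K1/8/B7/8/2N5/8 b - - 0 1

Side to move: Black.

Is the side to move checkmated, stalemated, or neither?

stalemate

Black to move; black king on h8.
In check: no.
King squares — g7: attacked by Kg6; h7: attacked by Kg6; g8: attacked by Be6.
Legal moves for Black: none.
Not in check and no legal moves → stalemate.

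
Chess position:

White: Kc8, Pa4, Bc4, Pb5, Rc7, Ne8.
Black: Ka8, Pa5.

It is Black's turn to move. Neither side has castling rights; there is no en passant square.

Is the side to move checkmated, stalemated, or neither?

stalemate

Black to move; black king on a8.
In check: no.
King squares — a7: attacked by Rc7; b7: attacked by Rc7; b8: attacked by Kc8.
Legal moves for Black: none.
Not in check and no legal moves → stalemate.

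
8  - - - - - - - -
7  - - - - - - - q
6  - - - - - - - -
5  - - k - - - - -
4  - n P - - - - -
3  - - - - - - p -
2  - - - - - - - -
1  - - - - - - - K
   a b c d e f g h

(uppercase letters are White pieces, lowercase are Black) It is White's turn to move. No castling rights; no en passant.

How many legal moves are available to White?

White to move; king on h1.
In check: yes, from the black queen on h7.
Legal moves: Kg2, Kg1.
Count: 2.

2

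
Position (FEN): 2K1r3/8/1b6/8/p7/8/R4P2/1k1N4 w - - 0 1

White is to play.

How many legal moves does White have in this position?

White to move; king on c8.
In check: yes, from the black rook on e8.
Legal moves: Kd7, Kb7.
Count: 2.

2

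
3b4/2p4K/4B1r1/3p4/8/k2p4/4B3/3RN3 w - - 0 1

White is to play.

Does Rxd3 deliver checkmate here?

After Rxd3: black king on a3; in check: yes, from the white rook on d3.
Black has 4 legal replies: Kb4, Ka4, Kb2, Ka2.
In check but a legal move exists → not checkmate.

no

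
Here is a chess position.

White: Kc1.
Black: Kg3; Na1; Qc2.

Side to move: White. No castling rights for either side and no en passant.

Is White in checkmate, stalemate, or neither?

White to move; white king on c1.
In check: yes, from the black queen on c2.
King squares — b1: attacked by Qc2; d1: attacked by Qc2; b2: attacked by Qc2; c2: attacked by Na1; d2: attacked by Qc2.
Legal moves for White: none.
In check with no legal moves → checkmate.

checkmate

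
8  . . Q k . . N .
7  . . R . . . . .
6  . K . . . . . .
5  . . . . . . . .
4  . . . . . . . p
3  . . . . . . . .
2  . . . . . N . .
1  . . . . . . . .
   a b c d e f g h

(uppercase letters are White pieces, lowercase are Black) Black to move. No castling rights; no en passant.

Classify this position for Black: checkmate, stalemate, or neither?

Black to move; black king on d8.
In check: yes, from the white queen on c8.
King squares — c7: attacked by Kb6; d7: attacked by Rc7; e7: attacked by Rc7; c8: attacked by Rc7; e8: attacked by Qc8.
Legal moves for Black: none.
In check with no legal moves → checkmate.

checkmate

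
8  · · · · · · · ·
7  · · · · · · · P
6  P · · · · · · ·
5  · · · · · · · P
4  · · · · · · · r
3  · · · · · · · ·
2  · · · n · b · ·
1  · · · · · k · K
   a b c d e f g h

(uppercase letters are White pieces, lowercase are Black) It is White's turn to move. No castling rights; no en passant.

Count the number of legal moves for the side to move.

0

White to move; king on h1.
In check: yes, from the black rook on h4.
Legal moves: none.
Count: 0.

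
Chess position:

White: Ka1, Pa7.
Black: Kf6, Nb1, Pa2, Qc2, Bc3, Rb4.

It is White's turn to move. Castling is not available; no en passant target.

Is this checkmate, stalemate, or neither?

White to move; white king on a1.
In check: yes, from the black bishop on c3.
King squares — b1: attacked by Pa2; a2: attacked by Qc2; b2: attacked by Qc2.
Legal moves for White: none.
In check with no legal moves → checkmate.

checkmate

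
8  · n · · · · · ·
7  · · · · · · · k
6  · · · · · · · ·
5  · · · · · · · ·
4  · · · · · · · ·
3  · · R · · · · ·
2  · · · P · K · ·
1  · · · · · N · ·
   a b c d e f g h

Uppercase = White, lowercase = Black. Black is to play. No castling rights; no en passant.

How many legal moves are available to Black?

Black to move; king on h7.
In check: no.
Legal moves: Nd7, Nc6, Na6, Kh8, Kg8, Kg7, Kh6, Kg6.
Count: 8.

8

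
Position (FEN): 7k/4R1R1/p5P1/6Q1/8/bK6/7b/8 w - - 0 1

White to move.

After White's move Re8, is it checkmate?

no

After Re8: black king on h8; in check: yes, from the white rook on e8.
Black has 2 legal replies: Kxg7, Bf8.
In check but a legal move exists → not checkmate.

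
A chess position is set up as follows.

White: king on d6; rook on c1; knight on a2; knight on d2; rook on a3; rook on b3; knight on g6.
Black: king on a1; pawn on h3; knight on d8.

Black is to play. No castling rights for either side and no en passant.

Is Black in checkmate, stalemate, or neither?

Black to move; black king on a1.
In check: yes, from the white rook on c1.
King squares — b1: attacked by Rc1; a2: attacked by Ra3; b2: attacked by Rb3.
Legal moves for Black: none.
In check with no legal moves → checkmate.

checkmate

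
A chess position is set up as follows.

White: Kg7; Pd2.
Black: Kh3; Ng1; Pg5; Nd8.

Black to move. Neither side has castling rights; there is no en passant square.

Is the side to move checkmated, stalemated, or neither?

neither

Black to move; black king on h3.
In check: no.
Legal moves for Black: Nf7, Nb7, Ne6+, Nc6, Kh4, Kg4, Kg3, Kh2, Kg2, Nf3, Ne2, g4.
Black has 12 legal moves and is not in check → neither.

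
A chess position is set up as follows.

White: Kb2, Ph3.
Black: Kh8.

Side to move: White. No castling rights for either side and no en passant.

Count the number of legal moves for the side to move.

9

White to move; king on b2.
In check: no.
Legal moves: Kc3, Kb3, Ka3, Kc2, Ka2, Kc1, Kb1, Ka1, h4.
Count: 9.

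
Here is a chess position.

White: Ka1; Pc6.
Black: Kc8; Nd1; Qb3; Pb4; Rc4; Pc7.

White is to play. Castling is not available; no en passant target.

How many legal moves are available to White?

0

White to move; king on a1.
In check: no.
Legal moves: none.
Count: 0.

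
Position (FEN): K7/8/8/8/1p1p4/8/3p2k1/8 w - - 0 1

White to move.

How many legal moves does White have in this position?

3

White to move; king on a8.
In check: no.
Legal moves: Kb8, Kb7, Ka7.
Count: 3.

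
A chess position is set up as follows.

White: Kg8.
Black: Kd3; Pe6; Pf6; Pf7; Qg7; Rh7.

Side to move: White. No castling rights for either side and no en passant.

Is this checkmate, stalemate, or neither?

White to move; white king on g8.
In check: yes, from the black queen on g7.
King squares — f7: attacked by Qg7; g7: attacked by Rh7; h7: attacked by Qg7; f8: attacked by Qg7; h8: attacked by Qg7.
Legal moves for White: none.
In check with no legal moves → checkmate.

checkmate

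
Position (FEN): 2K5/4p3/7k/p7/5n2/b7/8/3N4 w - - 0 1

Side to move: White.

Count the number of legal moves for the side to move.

9

White to move; king on c8.
In check: no.
Legal moves: Kd8, Kb8, Kd7, Kc7, Kb7, Ne3, Nc3, Nf2, Nb2.
Count: 9.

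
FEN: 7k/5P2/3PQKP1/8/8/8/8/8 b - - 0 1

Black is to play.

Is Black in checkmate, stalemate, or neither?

stalemate

Black to move; black king on h8.
In check: no.
King squares — g7: attacked by Kf6; h7: attacked by Pg6; g8: attacked by Pf7.
Legal moves for Black: none.
Not in check and no legal moves → stalemate.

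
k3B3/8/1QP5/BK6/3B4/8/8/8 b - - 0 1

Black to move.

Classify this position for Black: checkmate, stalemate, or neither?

stalemate

Black to move; black king on a8.
In check: no.
King squares — a7: attacked by Qb6; b7: attacked by Qb6; b8: attacked by Qb6.
Legal moves for Black: none.
Not in check and no legal moves → stalemate.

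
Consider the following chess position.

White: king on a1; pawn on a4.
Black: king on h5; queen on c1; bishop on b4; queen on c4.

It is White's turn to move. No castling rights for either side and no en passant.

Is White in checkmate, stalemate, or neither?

White to move; white king on a1.
In check: yes, from the black queen on c1.
King squares — b1: attacked by Qc1; a2: attacked by Qc4; b2: attacked by Qc1.
Legal moves for White: none.
In check with no legal moves → checkmate.

checkmate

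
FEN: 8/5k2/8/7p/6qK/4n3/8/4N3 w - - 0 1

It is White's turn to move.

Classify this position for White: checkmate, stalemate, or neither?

White to move; white king on h4.
In check: yes, from the black queen on g4.
King squares — g3: attacked by Qg4; h3: attacked by Qg4; g4: attacked by Ne3; g5: attacked by Qg4; h5: attacked by Qg4.
Legal moves for White: none.
In check with no legal moves → checkmate.

checkmate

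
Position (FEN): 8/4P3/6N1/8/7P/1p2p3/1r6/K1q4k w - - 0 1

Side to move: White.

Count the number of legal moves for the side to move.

0

White to move; king on a1.
In check: yes, from the black queen on c1.
Legal moves: none.
Count: 0.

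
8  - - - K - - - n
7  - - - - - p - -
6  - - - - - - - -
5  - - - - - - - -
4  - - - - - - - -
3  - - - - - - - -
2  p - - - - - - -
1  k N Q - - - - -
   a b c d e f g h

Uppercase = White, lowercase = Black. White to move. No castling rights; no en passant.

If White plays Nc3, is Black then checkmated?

yes

After Nc3: black king on a1; in check: yes, from the white queen on c1.
King squares — b1: attacked by Qc1; a2: own pawn; b2: attacked by Qc1.
Black has no legal moves → checkmate.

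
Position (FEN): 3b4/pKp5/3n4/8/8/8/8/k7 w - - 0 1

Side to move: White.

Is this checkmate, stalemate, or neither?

neither

White to move; white king on b7.
In check: yes, from the black knight on d6.
Legal moves for White: Kb8, Ka8, Kxa7, Kc6, Ka6.
White is in check but has 5 legal moves → neither.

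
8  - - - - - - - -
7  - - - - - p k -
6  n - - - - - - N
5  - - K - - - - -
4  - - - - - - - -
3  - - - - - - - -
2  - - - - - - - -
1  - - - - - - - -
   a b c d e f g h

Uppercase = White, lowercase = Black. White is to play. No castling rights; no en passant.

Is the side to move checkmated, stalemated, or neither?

neither

White to move; white king on c5.
In check: yes, from the black knight on a6.
King squares — b4: attacked by Na6; c4: available; d4: available; b5: available; d5: available; b6: available; c6: available; d6: available.
Legal moves for White: Kd6, Kc6, Kb6, Kd5, Kb5, Kd4, Kc4.
White is in check but has 7 legal moves → neither.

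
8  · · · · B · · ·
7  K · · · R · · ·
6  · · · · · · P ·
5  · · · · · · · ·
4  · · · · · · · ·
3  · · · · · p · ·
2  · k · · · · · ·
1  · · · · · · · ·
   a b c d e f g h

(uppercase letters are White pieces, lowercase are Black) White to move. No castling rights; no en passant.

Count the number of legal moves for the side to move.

23

White to move; king on a7.
In check: no.
Legal moves: Bf7, Bd7, Bc6, Bb5, Ba4, Rh7, Rg7, Rf7, Rd7, Rc7, Rb7+, Re6, Re5, Re4, Re3, Re2+, Re1, Kb8, Ka8, Kb7, Kb6, Ka6, g7.
Count: 23.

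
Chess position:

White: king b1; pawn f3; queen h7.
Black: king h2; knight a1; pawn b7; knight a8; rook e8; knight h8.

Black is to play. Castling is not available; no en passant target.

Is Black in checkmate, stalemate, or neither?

neither

Black to move; black king on h2.
In check: yes, from the white queen on h7.
Legal moves for Black: Kg3, Kg2, Kg1.
Black is in check but has 3 legal moves → neither.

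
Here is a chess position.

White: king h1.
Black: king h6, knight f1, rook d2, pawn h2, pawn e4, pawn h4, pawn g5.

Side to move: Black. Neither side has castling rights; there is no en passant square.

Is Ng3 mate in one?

After Ng3: white king on h1; in check: yes, from the black knight on g3.
King squares — g1: attacked by Ph2; g2: attacked by Rd2; h2: attacked by Rd2.
White has no legal moves → checkmate.

yes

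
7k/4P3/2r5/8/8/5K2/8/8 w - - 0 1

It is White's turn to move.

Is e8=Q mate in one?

no

After e8=Q: black king on h8; in check: yes, from the white queen on e8.
Black has 2 legal replies: Kh7, Kg7.
In check but a legal move exists → not checkmate.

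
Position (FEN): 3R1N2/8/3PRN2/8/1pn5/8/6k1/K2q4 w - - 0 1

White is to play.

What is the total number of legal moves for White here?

1

White to move; king on a1.
In check: yes, from the black queen on d1.
Legal moves: Ka2.
Count: 1.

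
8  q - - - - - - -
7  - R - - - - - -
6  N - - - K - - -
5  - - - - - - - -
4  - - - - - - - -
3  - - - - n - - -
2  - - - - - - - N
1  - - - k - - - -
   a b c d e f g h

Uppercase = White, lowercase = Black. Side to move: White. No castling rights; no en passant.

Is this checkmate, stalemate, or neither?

neither

White to move; white king on e6.
In check: no.
Legal moves for White include: Rb8, Rh7, Rg7, Rf7, Re7, Rd7+, Rc7, Ra7, Rb6, Rb5, Rb4, Rb3, Rb2, Rb1+, Kf7, Ke7, Kd7, Kf6, ... (list truncated; more exist).
White has legal moves and is not in check → neither.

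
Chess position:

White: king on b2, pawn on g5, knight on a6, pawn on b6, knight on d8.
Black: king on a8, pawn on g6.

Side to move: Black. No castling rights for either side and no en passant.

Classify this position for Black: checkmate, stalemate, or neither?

Black to move; black king on a8.
In check: no.
King squares — a7: attacked by Pb6; b7: attacked by Nd8; b8: attacked by Na6.
Legal moves for Black: none.
Not in check and no legal moves → stalemate.

stalemate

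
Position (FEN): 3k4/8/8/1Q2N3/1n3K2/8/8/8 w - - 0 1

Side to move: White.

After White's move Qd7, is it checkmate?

yes

After Qd7: black king on d8; in check: yes, from the white queen on d7.
King squares — c7: attacked by Qd7; d7: attacked by Ne5; e7: attacked by Qd7; c8: attacked by Qd7; e8: attacked by Qd7.
Black has no legal moves → checkmate.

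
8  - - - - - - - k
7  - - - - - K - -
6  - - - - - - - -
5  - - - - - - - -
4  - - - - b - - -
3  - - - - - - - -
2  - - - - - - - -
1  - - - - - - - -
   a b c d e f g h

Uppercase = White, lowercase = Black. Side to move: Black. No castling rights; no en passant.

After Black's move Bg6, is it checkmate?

no

After Bg6: white king on f7; in check: yes, from the black bishop on g6.
White has 5 legal replies: Kf8, Ke7, Kxg6, Kf6, Ke6.
In check but a legal move exists → not checkmate.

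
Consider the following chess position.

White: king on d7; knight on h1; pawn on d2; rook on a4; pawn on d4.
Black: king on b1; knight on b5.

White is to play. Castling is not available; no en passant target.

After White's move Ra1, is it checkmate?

no

After Ra1: black king on b1; in check: yes, from the white rook on a1.
Black has 3 legal replies: Kc2, Kb2, Kxa1.
In check but a legal move exists → not checkmate.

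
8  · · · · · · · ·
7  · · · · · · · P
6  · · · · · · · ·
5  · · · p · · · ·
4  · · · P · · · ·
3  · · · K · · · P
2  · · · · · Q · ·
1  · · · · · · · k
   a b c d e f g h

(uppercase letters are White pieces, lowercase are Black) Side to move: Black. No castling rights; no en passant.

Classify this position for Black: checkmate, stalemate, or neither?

Black to move; black king on h1.
In check: no.
King squares — g1: attacked by Qf2; g2: attacked by Qf2; h2: attacked by Qf2.
Legal moves for Black: none.
Not in check and no legal moves → stalemate.

stalemate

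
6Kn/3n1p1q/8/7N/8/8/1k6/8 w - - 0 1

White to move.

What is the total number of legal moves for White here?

1

White to move; king on g8.
In check: yes, from the black queen on h7.
Legal moves: Kxh7.
Count: 1.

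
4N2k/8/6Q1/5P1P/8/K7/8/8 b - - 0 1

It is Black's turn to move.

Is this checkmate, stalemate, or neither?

Black to move; black king on h8.
In check: no.
King squares — g7: attacked by Qg6; h7: attacked by Qg6; g8: attacked by Qg6.
Legal moves for Black: none.
Not in check and no legal moves → stalemate.

stalemate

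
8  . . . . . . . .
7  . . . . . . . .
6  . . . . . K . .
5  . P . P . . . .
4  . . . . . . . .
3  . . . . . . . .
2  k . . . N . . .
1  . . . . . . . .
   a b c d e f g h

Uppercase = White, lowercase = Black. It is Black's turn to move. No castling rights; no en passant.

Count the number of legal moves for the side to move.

Black to move; king on a2.
In check: no.
Legal moves: Kb3, Ka3, Kb2, Kb1, Ka1.
Count: 5.

5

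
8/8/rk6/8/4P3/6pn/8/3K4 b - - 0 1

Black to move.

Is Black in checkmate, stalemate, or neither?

neither

Black to move; black king on b6.
In check: no.
Legal moves for Black include: Kc7, Kb7, Ka7, Kc6, Kc5, Kb5, Ka5, Ra8, Ra7, Ra5, Ra4, Ra3, Ra2, Ra1+, Ng5, Nf4, Nf2+, Ng1, ... (list truncated; more exist).
Black has legal moves and is not in check → neither.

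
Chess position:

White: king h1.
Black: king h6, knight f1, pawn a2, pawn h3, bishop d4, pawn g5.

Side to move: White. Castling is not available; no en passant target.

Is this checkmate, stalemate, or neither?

stalemate

White to move; white king on h1.
In check: no.
King squares — g1: attacked by Bd4; g2: attacked by Ph3; h2: attacked by Nf1.
Legal moves for White: none.
Not in check and no legal moves → stalemate.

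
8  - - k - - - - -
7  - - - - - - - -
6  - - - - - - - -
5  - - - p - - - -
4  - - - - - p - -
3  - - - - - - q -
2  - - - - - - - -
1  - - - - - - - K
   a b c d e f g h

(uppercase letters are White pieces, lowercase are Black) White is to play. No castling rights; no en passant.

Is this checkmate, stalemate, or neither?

White to move; white king on h1.
In check: no.
King squares — g1: attacked by Qg3; g2: attacked by Qg3; h2: attacked by Qg3.
Legal moves for White: none.
Not in check and no legal moves → stalemate.

stalemate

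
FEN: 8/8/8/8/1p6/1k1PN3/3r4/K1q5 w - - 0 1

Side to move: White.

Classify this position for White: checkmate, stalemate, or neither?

checkmate

White to move; white king on a1.
In check: yes, from the black queen on c1.
King squares — b1: attacked by Qc1; a2: attacked by Rd2; b2: attacked by Qc1.
Legal moves for White: none.
In check with no legal moves → checkmate.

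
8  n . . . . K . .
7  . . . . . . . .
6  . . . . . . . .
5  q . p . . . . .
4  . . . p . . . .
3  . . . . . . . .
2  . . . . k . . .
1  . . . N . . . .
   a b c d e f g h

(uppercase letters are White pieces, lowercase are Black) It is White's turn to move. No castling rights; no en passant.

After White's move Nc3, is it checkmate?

no

After Nc3: black king on e2; in check: yes, from the white knight on c3.
Black has 9 legal replies: Kf3, Ke3, Kd3, Kf2, Kd2, Kf1, Ke1, Qxc3, dxc3.
In check but a legal move exists → not checkmate.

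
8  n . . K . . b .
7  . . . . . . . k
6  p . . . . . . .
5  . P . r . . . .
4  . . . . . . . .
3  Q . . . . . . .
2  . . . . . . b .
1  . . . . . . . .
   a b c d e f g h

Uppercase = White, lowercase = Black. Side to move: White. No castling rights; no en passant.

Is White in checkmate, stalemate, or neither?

neither

White to move; white king on d8.
In check: yes, from the black rook on d5.
King squares — c7: attacked by Na8; d7: attacked by Rd5; e7: available; c8: available; e8: available.
Legal moves for White: Ke8, Kc8, Ke7, Qd6.
White is in check but has 4 legal moves → neither.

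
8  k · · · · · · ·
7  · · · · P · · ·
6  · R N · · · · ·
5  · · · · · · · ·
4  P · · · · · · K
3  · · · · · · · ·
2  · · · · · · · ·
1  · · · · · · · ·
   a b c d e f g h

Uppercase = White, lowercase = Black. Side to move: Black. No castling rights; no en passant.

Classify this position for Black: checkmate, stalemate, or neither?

Black to move; black king on a8.
In check: no.
King squares — a7: attacked by Nc6; b7: attacked by Rb6; b8: attacked by Rb6.
Legal moves for Black: none.
Not in check and no legal moves → stalemate.

stalemate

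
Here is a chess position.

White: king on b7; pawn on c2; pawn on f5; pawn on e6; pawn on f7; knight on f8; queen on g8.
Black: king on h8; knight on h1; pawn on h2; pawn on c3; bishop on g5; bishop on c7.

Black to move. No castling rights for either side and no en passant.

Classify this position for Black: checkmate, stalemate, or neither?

Black to move; black king on h8.
In check: yes, from the white queen on g8.
King squares — g7: attacked by Qg8; h7: attacked by Nf8; g8: attacked by Pf7.
Legal moves for Black: none.
In check with no legal moves → checkmate.

checkmate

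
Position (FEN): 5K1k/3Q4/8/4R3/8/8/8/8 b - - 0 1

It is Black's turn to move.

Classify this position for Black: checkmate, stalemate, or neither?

Black to move; black king on h8.
In check: no.
King squares — g7: attacked by Qd7; h7: attacked by Qd7; g8: attacked by Kf8.
Legal moves for Black: none.
Not in check and no legal moves → stalemate.

stalemate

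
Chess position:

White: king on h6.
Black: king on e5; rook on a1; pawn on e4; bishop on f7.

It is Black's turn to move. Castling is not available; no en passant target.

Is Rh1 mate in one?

no

After Rh1: white king on h6; in check: yes, from the black rook on h1.
White has 2 legal replies: Kg7, Kg5.
In check but a legal move exists → not checkmate.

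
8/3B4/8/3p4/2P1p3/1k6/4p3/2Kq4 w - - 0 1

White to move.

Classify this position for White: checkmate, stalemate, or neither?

checkmate

White to move; white king on c1.
In check: yes, from the black queen on d1.
King squares — b1: attacked by Qd1; d1: attacked by Pe2; b2: attacked by Kb3; c2: attacked by Qd1; d2: attacked by Qd1.
Legal moves for White: none.
In check with no legal moves → checkmate.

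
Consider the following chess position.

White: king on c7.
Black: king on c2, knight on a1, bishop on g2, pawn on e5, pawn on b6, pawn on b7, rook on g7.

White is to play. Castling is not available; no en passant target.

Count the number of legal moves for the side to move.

5

White to move; king on c7.
In check: yes, from the black rook on g7.
Legal moves: Kd8, Kc8, Kb8, Kd6, Kxb6.
Count: 5.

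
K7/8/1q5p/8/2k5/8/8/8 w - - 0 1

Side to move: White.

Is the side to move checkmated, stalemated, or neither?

White to move; white king on a8.
In check: no.
King squares — a7: attacked by Qb6; b7: attacked by Qb6; b8: attacked by Qb6.
Legal moves for White: none.
Not in check and no legal moves → stalemate.

stalemate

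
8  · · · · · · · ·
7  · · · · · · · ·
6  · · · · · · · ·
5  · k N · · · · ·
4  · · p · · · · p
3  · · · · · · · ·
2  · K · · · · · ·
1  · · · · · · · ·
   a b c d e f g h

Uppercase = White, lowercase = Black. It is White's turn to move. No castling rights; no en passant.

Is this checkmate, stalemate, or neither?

neither

White to move; white king on b2.
In check: no.
Legal moves for White: Nd7, Nb7, Ne6, Na6, Ne4, Na4, Nd3, Nb3, Kc3, Ka3, Kc2, Ka2, Kc1, Kb1, Ka1.
White has 15 legal moves and is not in check → neither.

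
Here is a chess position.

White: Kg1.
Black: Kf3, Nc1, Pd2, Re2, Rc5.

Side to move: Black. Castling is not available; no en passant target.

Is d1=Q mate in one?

yes

After d1=Q: white king on g1; in check: yes, from the black queen on d1.
King squares — f1: attacked by Qd1; h1: attacked by Qd1; f2: attacked by Re2; g2: attacked by Re2; h2: attacked by Re2.
White has no legal moves → checkmate.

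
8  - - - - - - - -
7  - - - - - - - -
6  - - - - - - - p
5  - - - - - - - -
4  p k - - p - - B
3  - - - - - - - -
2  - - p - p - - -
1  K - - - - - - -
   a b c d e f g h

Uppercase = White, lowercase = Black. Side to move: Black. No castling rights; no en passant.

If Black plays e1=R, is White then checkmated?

no

After e1=R: white king on a1; in check: yes, from the black rook on e1.
White has 3 legal replies: Kb2, Ka2, Bxe1+.
In check but a legal move exists → not checkmate.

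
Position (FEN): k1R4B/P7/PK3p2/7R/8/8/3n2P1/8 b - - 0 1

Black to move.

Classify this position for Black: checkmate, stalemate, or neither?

Black to move; black king on a8.
In check: yes, from the white rook on c8.
King squares — a7: attacked by Kb6; b7: attacked by Pa6; b8: attacked by Pa7.
Legal moves for Black: none.
In check with no legal moves → checkmate.

checkmate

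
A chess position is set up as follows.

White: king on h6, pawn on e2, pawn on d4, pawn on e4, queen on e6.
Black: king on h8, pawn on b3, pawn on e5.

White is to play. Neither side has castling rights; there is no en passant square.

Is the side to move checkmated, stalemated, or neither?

neither

White to move; white king on h6.
In check: no.
Legal moves for White include: Kg6, Kh5, Kg5, Qg8+, Qe8#, Qc8#, Qf7, Qe7, Qd7, Qg6, Qf6+, Qd6, Qc6, Qb6, Qa6, Qf5, Qxe5+, Qd5, ... (list truncated; more exist).
White has legal moves and is not in check → neither.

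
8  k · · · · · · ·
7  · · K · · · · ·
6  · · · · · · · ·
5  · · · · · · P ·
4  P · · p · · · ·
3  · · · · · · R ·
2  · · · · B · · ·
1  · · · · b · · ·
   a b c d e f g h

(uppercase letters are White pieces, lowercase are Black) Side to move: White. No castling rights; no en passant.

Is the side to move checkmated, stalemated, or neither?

White to move; white king on c7.
In check: no.
Legal moves for White include: Kd8, Kc8, Kd7, Kd6, Kc6, Kb6, Rg4, Rh3, Rf3, Re3, Rd3, Rc3, Rb3, Ra3, Rg2, Rg1, Ba6, Bh5, ... (list truncated; more exist).
White has legal moves and is not in check → neither.

neither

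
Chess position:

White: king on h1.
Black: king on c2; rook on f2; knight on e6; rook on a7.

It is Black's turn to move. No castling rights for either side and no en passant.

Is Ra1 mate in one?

After Ra1: white king on h1; in check: yes, from the black rook on a1.
King squares — g1: attacked by Ra1; g2: attacked by Rf2; h2: attacked by Rf2.
White has no legal moves → checkmate.

yes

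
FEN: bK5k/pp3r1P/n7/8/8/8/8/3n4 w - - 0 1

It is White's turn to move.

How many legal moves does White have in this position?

3

White to move; king on b8.
In check: yes, from the black knight on a6.
Legal moves: Kc8, Kxa8, Kxa7.
Count: 3.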